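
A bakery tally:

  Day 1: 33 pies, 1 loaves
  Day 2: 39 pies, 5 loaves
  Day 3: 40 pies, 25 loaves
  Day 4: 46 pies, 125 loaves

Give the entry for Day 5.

47 pies, 625 loaves

Pies — alternating steps +6, +1, +6, +1, …: 33, 39, 40, 46 → 47.
Loaves: 1, 5, 25, 125 → 625 (×5 each step).
Combining the parts gives 47 pies, 625 loaves.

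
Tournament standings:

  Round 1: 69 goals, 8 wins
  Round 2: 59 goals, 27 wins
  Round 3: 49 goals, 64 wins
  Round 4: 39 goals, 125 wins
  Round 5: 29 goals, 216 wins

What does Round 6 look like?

19 goals, 343 wins

Goals goes 69, 59, 49, 39, 29 → 19 (−10 each step).
For the wins, perfect cubes: 2³, 3³, 4³, …: 8, 27, 64, 125, 216 → 343.
Combining the parts gives 19 goals, 343 wins.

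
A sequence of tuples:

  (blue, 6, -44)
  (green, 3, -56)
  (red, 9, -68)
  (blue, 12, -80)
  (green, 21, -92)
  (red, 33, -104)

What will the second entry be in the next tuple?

For the second entry, each term is the sum of the two before it: 6, 3, 9, 12, 21, 33 → 54.

54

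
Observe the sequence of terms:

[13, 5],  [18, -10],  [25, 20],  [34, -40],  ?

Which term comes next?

First value: differences are 5, 7, 9, … (increasing by 2 each time); 13, 18, 25, 34 → 45.
Second value goes 5, -10, 20, -40 → 80 (×(-2) each step).
So the next term is [45, 80].

[45, 80]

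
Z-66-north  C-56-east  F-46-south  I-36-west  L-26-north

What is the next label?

O-16-east

Letter: letters move forward 3 places in the alphabet, wrapping Z→A; Z, C, F, I, L → O.
Second component: −10 each step, so 66, 56, 46, 36, 26 → 16.
Direction goes north, east, south, west, north → east (repeats north → east → south → west).
So the next label is O-16-east.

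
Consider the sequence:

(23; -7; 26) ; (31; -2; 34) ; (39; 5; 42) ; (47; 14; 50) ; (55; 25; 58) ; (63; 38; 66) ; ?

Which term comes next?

For the first slot, +8 each step: 23, 31, 39, 47, 55, 63 → 71.
Second slot: differences are 5, 7, 9, … (increasing by 2 each time); -7, -2, 5, 14, 25, 38 → 53.
Third slot: 26, 34, 42, 50, 58, 66 → 74 (always 3 more than the first slot).
So the next term is (71; 53; 74).

(71; 53; 74)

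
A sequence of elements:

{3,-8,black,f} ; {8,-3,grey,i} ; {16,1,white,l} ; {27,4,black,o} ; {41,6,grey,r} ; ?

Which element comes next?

{58,7,white,u}

First slot: 3, 8, 16, 27, 41 → 58 (differences are 5, 8, 11, … (increasing by 3 each time)).
For the second slot, differences are 5, 4, 3, … (decreasing by 1 each time): -8, -3, 1, 4, 6 → 7.
For the shade, repeats black → grey → white: black, grey, white, black, grey → white.
Letter goes f, i, l, o, r → u (letters move forward 3 places in the alphabet).
Putting it together: {58,7,white,u}.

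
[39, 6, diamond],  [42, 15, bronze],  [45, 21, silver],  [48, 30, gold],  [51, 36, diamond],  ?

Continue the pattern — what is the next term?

[54, 45, bronze]

First slot: +3 each step; 39, 42, 45, 48, 51 → 54.
Second slot: 6, 15, 21, 30, 36 → 45 (alternating steps +9, +6, +9, +6, …).
Rank — repeats diamond → bronze → silver → gold: diamond, bronze, silver, gold, diamond → bronze.
So the next term is [54, 45, bronze].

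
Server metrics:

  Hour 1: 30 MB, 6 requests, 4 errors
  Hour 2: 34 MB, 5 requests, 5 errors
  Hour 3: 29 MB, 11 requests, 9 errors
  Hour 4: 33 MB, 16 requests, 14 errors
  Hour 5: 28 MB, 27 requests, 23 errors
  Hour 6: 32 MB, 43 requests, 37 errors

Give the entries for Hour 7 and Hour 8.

MB: 30, 34, 29, 33, 28, 32 → 27 → 31 (alternating steps +4, −5, +4, −5, …).
Requests: 6, 5, 11, 16, 27, 43 → 70 → 113 (each term is the sum of the two before it).
For the errors, each term is the sum of the two before it: 4, 5, 9, 14, 23, 37 → 60 → 97.
So the next two records are 27 MB, 70 requests, 60 errors and 31 MB, 113 requests, 97 errors.

27 MB, 70 requests, 60 errors; 31 MB, 113 requests, 97 errors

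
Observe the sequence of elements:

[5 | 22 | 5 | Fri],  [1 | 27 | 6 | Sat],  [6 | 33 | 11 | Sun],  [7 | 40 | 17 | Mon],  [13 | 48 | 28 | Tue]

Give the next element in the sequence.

For the first entry, each term is the sum of the two before it: 5, 1, 6, 7, 13 → 20.
For the second entry, differences are 5, 6, 7, … (increasing by 1 each time): 22, 27, 33, 40, 48 → 57.
Third entry — each term is the sum of the two before it: 5, 6, 11, 17, 28 → 45.
Day — runs through the weekdays Mon→Sun: Fri, Sat, Sun, Mon, Tue → Wed.
Putting it together: [20 | 57 | 45 | Wed].

[20 | 57 | 45 | Wed]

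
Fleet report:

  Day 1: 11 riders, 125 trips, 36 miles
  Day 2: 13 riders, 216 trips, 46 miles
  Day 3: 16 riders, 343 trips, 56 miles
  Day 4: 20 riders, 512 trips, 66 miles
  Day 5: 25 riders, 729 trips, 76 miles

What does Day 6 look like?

Riders: differences are 2, 3, 4, … (increasing by 1 each time); 11, 13, 16, 20, 25 → 31.
Trips — perfect cubes: 5³, 6³, 7³, …: 125, 216, 343, 512, 729 → 1000.
Miles: +10 each step, so 36, 46, 56, 66, 76 → 86.
Combining the parts gives 31 riders, 1000 trips, 86 miles.

31 riders, 1000 trips, 86 miles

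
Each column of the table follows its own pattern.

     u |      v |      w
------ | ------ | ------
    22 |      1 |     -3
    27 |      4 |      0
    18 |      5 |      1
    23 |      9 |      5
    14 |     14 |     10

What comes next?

19  23  19

For the column u, alternating steps +5, −9, +5, −9, …: 22, 27, 18, 23, 14 → 19.
For the column v, each term is the sum of the two before it: 1, 4, 5, 9, 14 → 23.
Column w goes -3, 0, 1, 5, 10 → 19 (always 4 less than the column v).
So the next line is 19  23  19.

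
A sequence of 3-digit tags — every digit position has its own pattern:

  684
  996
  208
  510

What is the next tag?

822

First digit: +3 each step, mod 10; 6, 9, 2, 5 → 8.
Second digit — +1 each step, mod 10: 8, 9, 0, 1 → 2.
Third digit goes 4, 6, 8, 0 → 2 (+2 each step, mod 10).
Combining the parts gives 822.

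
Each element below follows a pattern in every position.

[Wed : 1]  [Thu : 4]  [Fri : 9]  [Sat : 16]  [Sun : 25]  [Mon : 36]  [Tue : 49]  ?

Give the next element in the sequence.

Day — runs through the weekdays Mon→Sun: Wed, Thu, Fri, Sat, Sun, Mon, Tue → Wed.
Second value goes 1, 4, 9, 16, 25, 36, 49 → 64 (perfect squares: 1², 2², 3², …).
Combining the parts gives [Wed : 64].

[Wed : 64]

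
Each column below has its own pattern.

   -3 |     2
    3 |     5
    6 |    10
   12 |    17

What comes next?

15  26

First component — alternating steps +6, +3, +6, +3, …: -3, 3, 6, 12 → 15.
Second component goes 2, 5, 10, 17 → 26 (differences are 3, 5, 7, … (increasing by 2 each time)).
So the next line is 15  26.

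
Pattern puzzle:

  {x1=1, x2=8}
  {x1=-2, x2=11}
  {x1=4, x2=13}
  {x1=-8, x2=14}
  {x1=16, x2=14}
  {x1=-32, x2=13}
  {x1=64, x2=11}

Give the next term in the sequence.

{x1=-128, x2=8}

X1 goes 1, -2, 4, -8, 16, -32, 64 → -128 (×(-2) each step).
For the x2, differences are 3, 2, 1, … (decreasing by 1 each time): 8, 11, 13, 14, 14, 13, 11 → 8.
So the next term is {x1=-128, x2=8}.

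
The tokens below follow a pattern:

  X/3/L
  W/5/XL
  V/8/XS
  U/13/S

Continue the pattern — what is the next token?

T/21/M

Letter goes X, W, V, U → T (letters move back 1 place in the alphabet).
Second component: 3, 5, 8, 13 → 21 (each term is the sum of the two before it).
Size goes L, XL, XS, S → M (runs through clothing sizes XS→XL).
Putting it together: T/21/M.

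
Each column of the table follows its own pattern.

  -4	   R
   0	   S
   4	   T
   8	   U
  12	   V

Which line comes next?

First component: -4, 0, 4, 8, 12 → 16 (+4 each step).
Letter — letters move forward 1 place in the alphabet: R, S, T, U, V → W.
Combining the parts gives 16  W.

16  W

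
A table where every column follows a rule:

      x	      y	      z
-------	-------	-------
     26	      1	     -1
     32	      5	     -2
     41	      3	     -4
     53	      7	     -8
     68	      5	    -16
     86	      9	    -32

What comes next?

107  7  -64

For the column x, differences are 6, 9, 12, … (increasing by 3 each time): 26, 32, 41, 53, 68, 86 → 107.
Column y: 1, 5, 3, 7, 5, 9 → 7 (alternating steps +4, −2, +4, −2, …).
Column z: ×2 each step; -1, -2, -4, -8, -16, -32 → -64.
So the next line is 107  7  -64.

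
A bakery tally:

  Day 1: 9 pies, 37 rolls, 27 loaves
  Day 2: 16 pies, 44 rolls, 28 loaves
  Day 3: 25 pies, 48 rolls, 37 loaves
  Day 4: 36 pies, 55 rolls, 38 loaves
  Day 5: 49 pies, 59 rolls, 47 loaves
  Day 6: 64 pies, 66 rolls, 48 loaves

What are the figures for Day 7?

Pies: perfect squares: 3², 4², 5², …; 9, 16, 25, 36, 49, 64 → 81.
Rolls — alternating steps +7, +4, +7, +4, …: 37, 44, 48, 55, 59, 66 → 70.
Loaves: alternating steps +1, +9, +1, +9, …; 27, 28, 37, 38, 47, 48 → 57.
Combining the parts gives 81 pies, 70 rolls, 57 loaves.

81 pies, 70 rolls, 57 loaves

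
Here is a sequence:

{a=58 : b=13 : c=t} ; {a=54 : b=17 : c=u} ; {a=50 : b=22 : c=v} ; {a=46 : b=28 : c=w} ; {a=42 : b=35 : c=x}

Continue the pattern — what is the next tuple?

A: −4 each step, so 58, 54, 50, 46, 42 → 38.
For the b, differences are 4, 5, 6, … (increasing by 1 each time): 13, 17, 22, 28, 35 → 43.
C goes t, u, v, w, x → y (letters move forward 1 place in the alphabet).
So the next tuple is {a=38 : b=43 : c=y}.

{a=38 : b=43 : c=y}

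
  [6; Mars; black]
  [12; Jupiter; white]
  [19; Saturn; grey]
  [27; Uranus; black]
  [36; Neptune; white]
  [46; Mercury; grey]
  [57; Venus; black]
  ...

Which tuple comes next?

First coordinate — differences are 6, 7, 8, … (increasing by 1 each time): 6, 12, 19, 27, 36, 46, 57 → 69.
Planet: runs through the planets Mercury→Neptune, so Mars, Jupiter, Saturn, Uranus, Neptune, Mercury, Venus → Earth.
Shade — repeats black → white → grey: black, white, grey, black, white, grey, black → white.
Putting it together: [69; Earth; white].

[69; Earth; white]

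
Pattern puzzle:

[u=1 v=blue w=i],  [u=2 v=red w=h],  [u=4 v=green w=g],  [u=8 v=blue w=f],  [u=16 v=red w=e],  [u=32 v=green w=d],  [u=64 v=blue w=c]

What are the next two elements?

[u=128 v=red w=b], [u=256 v=green w=a]

For the u, ×2 each step: 1, 2, 4, 8, 16, 32, 64 → 128 → 256.
For the v, repeats blue → red → green: blue, red, green, blue, red, green, blue → red → green.
W: letters move back 1 place in the alphabet, so i, h, g, f, e, d, c → b → a.
Putting the parts together: [u=128 v=red w=b] and then [u=256 v=green w=a].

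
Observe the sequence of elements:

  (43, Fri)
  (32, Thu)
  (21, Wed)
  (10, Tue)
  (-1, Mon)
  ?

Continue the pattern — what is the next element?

First value: 43, 32, 21, 10, -1 → -12 (−11 each step).
Day — runs backward through the weekdays Mon→Sun: Fri, Thu, Wed, Tue, Mon → Sun.
Putting it together: (-12, Sun).

(-12, Sun)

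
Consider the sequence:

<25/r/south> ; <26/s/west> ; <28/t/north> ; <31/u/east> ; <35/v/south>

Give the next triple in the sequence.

<40/w/west>

First entry: differences are 1, 2, 3, … (increasing by 1 each time); 25, 26, 28, 31, 35 → 40.
Letter goes r, s, t, u, v → w (letters move forward 1 place in the alphabet).
For the direction, repeats south → west → north → east: south, west, north, east, south → west.
So the next triple is <40/w/west>.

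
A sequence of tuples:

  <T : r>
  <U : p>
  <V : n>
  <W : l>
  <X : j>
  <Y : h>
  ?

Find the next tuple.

<Z : f>

First letter: T, U, V, W, X, Y → Z (letters move forward 1 place in the alphabet).
For the second letter, letters move back 2 places in the alphabet: r, p, n, l, j, h → f.
Combining the parts gives <Z : f>.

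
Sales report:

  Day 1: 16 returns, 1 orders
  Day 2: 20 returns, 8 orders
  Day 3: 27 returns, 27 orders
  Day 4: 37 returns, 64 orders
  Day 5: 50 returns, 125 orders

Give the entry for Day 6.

For the returns, differences are 4, 7, 10, … (increasing by 3 each time): 16, 20, 27, 37, 50 → 66.
Orders goes 1, 8, 27, 64, 125 → 216 (perfect cubes: 1³, 2³, 3³, …).
Combining the parts gives 66 returns, 216 orders.

66 returns, 216 orders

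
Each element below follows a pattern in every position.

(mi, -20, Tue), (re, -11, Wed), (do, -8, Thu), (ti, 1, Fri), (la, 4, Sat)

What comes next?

(sol, 13, Sun)

Note goes mi, re, do, ti, la → sol (runs backward through the solfège scale do→ti).
Second slot: alternating steps +9, +3, +9, +3, …; -20, -11, -8, 1, 4 → 13.
Day: runs through the weekdays Mon→Sun; Tue, Wed, Thu, Fri, Sat → Sun.
Combining the parts gives (sol, 13, Sun).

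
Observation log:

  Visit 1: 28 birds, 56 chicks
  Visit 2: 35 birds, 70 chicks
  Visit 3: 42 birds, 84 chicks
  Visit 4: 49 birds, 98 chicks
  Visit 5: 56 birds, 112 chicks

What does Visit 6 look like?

63 birds, 126 chicks

Birds goes 28, 35, 42, 49, 56 → 63 (+7 each step).
Chicks: 56, 70, 84, 98, 112 → 126 (always 2 × the birds).
Combining the parts gives 63 birds, 126 chicks.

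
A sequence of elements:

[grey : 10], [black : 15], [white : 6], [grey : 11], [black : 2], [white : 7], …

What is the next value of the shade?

grey

For the shade, repeats grey → black → white: grey, black, white, grey, black, white → grey.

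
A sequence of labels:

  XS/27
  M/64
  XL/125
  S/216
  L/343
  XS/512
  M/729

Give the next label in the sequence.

XL/1000

Size: repeats XS → M → XL → S → L; XS, M, XL, S, L, XS, M → XL.
Second component — perfect cubes: 3³, 4³, 5³, …: 27, 64, 125, 216, 343, 512, 729 → 1000.
Combining the parts gives XL/1000.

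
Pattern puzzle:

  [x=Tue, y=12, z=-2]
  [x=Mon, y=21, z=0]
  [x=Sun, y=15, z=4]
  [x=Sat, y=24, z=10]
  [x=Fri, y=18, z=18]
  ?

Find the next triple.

[x=Thu, y=27, z=28]

X: Tue, Mon, Sun, Sat, Fri → Thu (runs backward through the weekdays Mon→Sun).
Y: alternating steps +9, −6, +9, −6, …; 12, 21, 15, 24, 18 → 27.
Z goes -2, 0, 4, 10, 18 → 28 (differences are 2, 4, 6, … (increasing by 2 each time)).
Combining the parts gives [x=Thu, y=27, z=28].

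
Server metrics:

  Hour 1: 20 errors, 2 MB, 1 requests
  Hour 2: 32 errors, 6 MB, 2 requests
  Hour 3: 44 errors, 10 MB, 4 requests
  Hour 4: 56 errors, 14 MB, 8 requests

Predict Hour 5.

Errors: +12 each step; 20, 32, 44, 56 → 68.
MB — +4 each step: 2, 6, 10, 14 → 18.
Requests: ×2 each step, so 1, 2, 4, 8 → 16.
So the next line is 68 errors, 18 MB, 16 requests.

68 errors, 18 MB, 16 requests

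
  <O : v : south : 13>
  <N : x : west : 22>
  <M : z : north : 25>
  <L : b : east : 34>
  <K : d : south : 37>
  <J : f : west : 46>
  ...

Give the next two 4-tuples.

<I : h : north : 49>, <H : j : east : 58>

First letter — letters move back 1 place in the alphabet: O, N, M, L, K, J → I → H.
Second letter: letters move forward 2 places in the alphabet, wrapping Z→A, so v, x, z, b, d, f → h → j.
Direction — repeats south → west → north → east: south, west, north, east, south, west → north → east.
Fourth value: alternating steps +9, +3, +9, +3, …; 13, 22, 25, 34, 37, 46 → 49 → 58.
So the next two 4-tuples are <I : h : north : 49> and <H : j : east : 58>.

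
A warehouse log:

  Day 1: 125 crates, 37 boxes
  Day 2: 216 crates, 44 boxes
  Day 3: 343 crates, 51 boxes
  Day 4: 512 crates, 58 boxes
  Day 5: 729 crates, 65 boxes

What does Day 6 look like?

1000 crates, 72 boxes

Crates: 125, 216, 343, 512, 729 → 1000 (perfect cubes: 5³, 6³, 7³, …).
Boxes: +7 each step, so 37, 44, 51, 58, 65 → 72.
So the next line is 1000 crates, 72 boxes.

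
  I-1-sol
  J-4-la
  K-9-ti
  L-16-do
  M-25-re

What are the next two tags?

N-36-mi, O-49-fa

Letter: letters move forward 1 place in the alphabet, so I, J, K, L, M → N → O.
Second component — perfect squares: 1², 2², 3², …: 1, 4, 9, 16, 25 → 36 → 49.
Note goes sol, la, ti, do, re → mi → fa (runs through the solfège scale do→ti).
So the next two tags are N-36-mi and O-49-fa.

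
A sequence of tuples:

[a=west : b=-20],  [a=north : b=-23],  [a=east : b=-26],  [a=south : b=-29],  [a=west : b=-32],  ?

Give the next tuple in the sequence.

[a=north : b=-35]

A — repeats west → north → east → south: west, north, east, south, west → north.
B: −3 each step; -20, -23, -26, -29, -32 → -35.
Combining the parts gives [a=north : b=-35].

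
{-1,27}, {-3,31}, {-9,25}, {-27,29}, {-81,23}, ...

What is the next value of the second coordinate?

27

First coordinate: ×3 each step, so -1, -3, -9, -27, -81 → -243.
Second coordinate goes 27, 31, 25, 29, 23 → 27 (alternating steps +4, −6, +4, −6, …).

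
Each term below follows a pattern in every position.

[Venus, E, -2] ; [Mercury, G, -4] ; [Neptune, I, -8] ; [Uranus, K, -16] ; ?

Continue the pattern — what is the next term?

[Saturn, M, -32]

For the planet, runs backward through the planets Mercury→Neptune: Venus, Mercury, Neptune, Uranus → Saturn.
Letter goes E, G, I, K → M (letters move forward 2 places in the alphabet).
Third part: ×2 each step; -2, -4, -8, -16 → -32.
Putting it together: [Saturn, M, -32].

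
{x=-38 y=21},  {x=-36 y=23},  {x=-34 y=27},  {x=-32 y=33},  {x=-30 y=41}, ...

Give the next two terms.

X: -38, -36, -34, -32, -30 → -28 → -26 (+2 each step).
Y: differences are 2, 4, 6, … (increasing by 2 each time), so 21, 23, 27, 33, 41 → 51 → 63.
So the next two terms are {x=-28 y=51} and {x=-26 y=63}.

{x=-28 y=51}, {x=-26 y=63}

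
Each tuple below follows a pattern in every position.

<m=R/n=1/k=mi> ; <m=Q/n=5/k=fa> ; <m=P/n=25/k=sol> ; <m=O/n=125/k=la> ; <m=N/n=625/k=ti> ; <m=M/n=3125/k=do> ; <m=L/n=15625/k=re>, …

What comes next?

<m=K/n=78125/k=mi>

M: R, Q, P, O, N, M, L → K (letters move back 1 place in the alphabet).
N: ×5 each step, so 1, 5, 25, 125, 625, 3125, 15625 → 78125.
For the k, runs through the solfège scale do→ti: mi, fa, sol, la, ti, do, re → mi.
Putting it together: <m=K/n=78125/k=mi>.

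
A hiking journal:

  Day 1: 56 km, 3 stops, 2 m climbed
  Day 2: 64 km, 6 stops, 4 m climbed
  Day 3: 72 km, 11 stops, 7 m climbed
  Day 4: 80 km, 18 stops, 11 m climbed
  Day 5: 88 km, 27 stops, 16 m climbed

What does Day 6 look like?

96 km, 38 stops, 22 m climbed

Km — +8 each step: 56, 64, 72, 80, 88 → 96.
Stops: 3, 6, 11, 18, 27 → 38 (differences are 3, 5, 7, … (increasing by 2 each time)).
M climbed: differences are 2, 3, 4, … (increasing by 1 each time), so 2, 4, 7, 11, 16 → 22.
Combining the parts gives 96 km, 38 stops, 22 m climbed.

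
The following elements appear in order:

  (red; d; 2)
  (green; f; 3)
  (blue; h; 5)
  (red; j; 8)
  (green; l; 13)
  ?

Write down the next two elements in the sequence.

Colour: repeats red → green → blue; red, green, blue, red, green → blue → red.
Letter — letters move forward 2 places in the alphabet: d, f, h, j, l → n → p.
For the third value, each term is the sum of the two before it: 2, 3, 5, 8, 13 → 21 → 34.
So the next two elements are (blue; n; 21) and (red; p; 34).

(blue; n; 21), (red; p; 34)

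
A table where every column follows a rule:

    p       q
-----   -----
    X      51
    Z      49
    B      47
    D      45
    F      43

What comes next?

H  41

Column p: letters move forward 2 places in the alphabet, wrapping Z→A, so X, Z, B, D, F → H.
Column q: −2 each step, so 51, 49, 47, 45, 43 → 41.
Combining the parts gives H  41.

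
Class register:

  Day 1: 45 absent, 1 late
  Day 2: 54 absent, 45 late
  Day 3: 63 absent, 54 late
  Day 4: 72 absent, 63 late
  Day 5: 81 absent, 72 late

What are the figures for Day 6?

Absent goes 45, 54, 63, 72, 81 → 90 (+9 each step).
Late: always the previous value of the absent; 1, 45, 54, 63, 72 → 81.
Putting it together: 90 absent, 81 late.

90 absent, 81 late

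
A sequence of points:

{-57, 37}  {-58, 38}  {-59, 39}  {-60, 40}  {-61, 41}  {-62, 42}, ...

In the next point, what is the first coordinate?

-63

First coordinate: −1 each step; -57, -58, -59, -60, -61, -62 → -63.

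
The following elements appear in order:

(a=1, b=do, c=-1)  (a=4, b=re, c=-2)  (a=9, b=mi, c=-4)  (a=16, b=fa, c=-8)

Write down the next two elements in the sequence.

A — perfect squares: 1², 2², 3², …: 1, 4, 9, 16 → 25 → 36.
B — runs through the solfège scale do→ti: do, re, mi, fa → sol → la.
C — ×2 each step: -1, -2, -4, -8 → -16 → -32.
So the next two elements are (a=25, b=sol, c=-16) and (a=36, b=la, c=-32).

(a=25, b=sol, c=-16), (a=36, b=la, c=-32)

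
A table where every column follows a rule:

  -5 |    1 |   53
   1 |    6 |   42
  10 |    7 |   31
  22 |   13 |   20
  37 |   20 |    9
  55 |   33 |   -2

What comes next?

76  53  -13

First component: differences are 6, 9, 12, … (increasing by 3 each time), so -5, 1, 10, 22, 37, 55 → 76.
Second component — each term is the sum of the two before it: 1, 6, 7, 13, 20, 33 → 53.
Third component: −11 each step; 53, 42, 31, 20, 9, -2 → -13.
Putting it together: 76  53  -13.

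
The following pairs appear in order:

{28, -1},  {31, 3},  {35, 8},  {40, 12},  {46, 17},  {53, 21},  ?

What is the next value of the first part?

For the first part, differences are 3, 4, 5, … (increasing by 1 each time): 28, 31, 35, 40, 46, 53 → 61.
Second part: -1, 3, 8, 12, 17, 21 → 26 (alternating steps +4, +5, +4, +5, …).

61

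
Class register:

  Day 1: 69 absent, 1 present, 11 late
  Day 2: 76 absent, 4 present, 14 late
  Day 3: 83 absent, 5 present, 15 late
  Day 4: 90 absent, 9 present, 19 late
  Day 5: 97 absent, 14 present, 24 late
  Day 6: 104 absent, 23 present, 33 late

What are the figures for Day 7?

Absent: +7 each step; 69, 76, 83, 90, 97, 104 → 111.
Present goes 1, 4, 5, 9, 14, 23 → 37 (each term is the sum of the two before it).
Late: 11, 14, 15, 19, 24, 33 → 47 (always 10 more than the present).
So the next line is 111 absent, 37 present, 47 late.

111 absent, 37 present, 47 late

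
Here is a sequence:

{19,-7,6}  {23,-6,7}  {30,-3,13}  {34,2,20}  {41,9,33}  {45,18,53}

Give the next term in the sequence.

First entry — alternating steps +4, +7, +4, +7, …: 19, 23, 30, 34, 41, 45 → 52.
For the second entry, differences are 1, 3, 5, … (increasing by 2 each time): -7, -6, -3, 2, 9, 18 → 29.
For the third entry, each term is the sum of the two before it: 6, 7, 13, 20, 33, 53 → 86.
So the next term is {52,29,86}.

{52,29,86}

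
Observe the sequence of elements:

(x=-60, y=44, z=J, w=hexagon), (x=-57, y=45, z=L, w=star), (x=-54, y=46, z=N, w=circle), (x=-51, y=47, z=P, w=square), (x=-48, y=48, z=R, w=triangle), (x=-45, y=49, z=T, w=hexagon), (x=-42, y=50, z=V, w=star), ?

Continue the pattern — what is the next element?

(x=-39, y=51, z=X, w=circle)

For the x, +3 each step: -60, -57, -54, -51, -48, -45, -42 → -39.
Y goes 44, 45, 46, 47, 48, 49, 50 → 51 (+1 each step).
Z: letters move forward 2 places in the alphabet, so J, L, N, P, R, T, V → X.
For the w, repeats hexagon → star → circle → square → triangle: hexagon, star, circle, square, triangle, hexagon, star → circle.
Putting it together: (x=-39, y=51, z=X, w=circle).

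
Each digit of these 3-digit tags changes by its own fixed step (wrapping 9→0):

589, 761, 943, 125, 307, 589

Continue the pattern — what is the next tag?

761

First digit goes 5, 7, 9, 1, 3, 5 → 7 (+2 each step, mod 10).
Second digit: −2 each step, mod 10; 8, 6, 4, 2, 0, 8 → 6.
Third digit: +2 each step, mod 10; 9, 1, 3, 5, 7, 9 → 1.
Combining the parts gives 761.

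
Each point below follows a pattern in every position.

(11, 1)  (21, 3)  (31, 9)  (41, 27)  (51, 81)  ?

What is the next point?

(61, 243)

First coordinate: +10 each step; 11, 21, 31, 41, 51 → 61.
Second coordinate: ×3 each step, so 1, 3, 9, 27, 81 → 243.
Combining the parts gives (61, 243).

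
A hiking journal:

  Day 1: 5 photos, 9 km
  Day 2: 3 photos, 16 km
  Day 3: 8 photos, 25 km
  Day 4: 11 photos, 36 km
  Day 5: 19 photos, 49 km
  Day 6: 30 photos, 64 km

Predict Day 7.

49 photos, 81 km

For the photos, each term is the sum of the two before it: 5, 3, 8, 11, 19, 30 → 49.
Km: 9, 16, 25, 36, 49, 64 → 81 (perfect squares: 3², 4², 5², …).
Putting it together: 49 photos, 81 km.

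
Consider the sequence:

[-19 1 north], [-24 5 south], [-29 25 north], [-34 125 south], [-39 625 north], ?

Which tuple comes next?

[-44 3125 south]

First component goes -19, -24, -29, -34, -39 → -44 (−5 each step).
Second component: ×5 each step; 1, 5, 25, 125, 625 → 3125.
Direction: north, south, north, south, north → south (alternates north ↔ south).
So the next tuple is [-44 3125 south].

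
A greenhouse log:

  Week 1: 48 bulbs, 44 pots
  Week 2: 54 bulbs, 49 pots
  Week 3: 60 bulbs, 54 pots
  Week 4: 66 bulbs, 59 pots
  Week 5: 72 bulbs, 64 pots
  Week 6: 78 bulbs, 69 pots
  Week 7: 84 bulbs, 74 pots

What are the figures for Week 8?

For the bulbs, +6 each step: 48, 54, 60, 66, 72, 78, 84 → 90.
Pots — +5 each step: 44, 49, 54, 59, 64, 69, 74 → 79.
Putting it together: 90 bulbs, 79 pots.

90 bulbs, 79 pots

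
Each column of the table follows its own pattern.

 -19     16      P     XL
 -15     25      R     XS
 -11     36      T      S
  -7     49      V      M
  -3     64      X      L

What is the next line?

1  81  Z  XL

First component: +4 each step; -19, -15, -11, -7, -3 → 1.
Second component: perfect squares: 4², 5², 6², …, so 16, 25, 36, 49, 64 → 81.
Letter: letters move forward 2 places in the alphabet, so P, R, T, V, X → Z.
Size — runs through clothing sizes XS→XL: XL, XS, S, M, L → XL.
So the next line is 1  81  Z  XL.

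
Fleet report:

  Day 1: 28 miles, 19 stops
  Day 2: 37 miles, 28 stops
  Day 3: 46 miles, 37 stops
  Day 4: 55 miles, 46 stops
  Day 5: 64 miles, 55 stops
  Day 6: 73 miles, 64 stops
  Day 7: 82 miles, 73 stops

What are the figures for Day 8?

91 miles, 82 stops

For the miles, +9 each step: 28, 37, 46, 55, 64, 73, 82 → 91.
Stops goes 19, 28, 37, 46, 55, 64, 73 → 82 (+9 each step).
So the next record is 91 miles, 82 stops.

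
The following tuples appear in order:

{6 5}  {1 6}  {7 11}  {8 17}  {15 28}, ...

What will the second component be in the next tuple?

First component: 6, 1, 7, 8, 15 → 23 (each term is the sum of the two before it).
Second component: each term is the sum of the two before it, so 5, 6, 11, 17, 28 → 45.

45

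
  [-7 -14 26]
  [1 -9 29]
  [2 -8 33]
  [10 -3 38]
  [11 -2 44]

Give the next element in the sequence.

[19 3 51]

First component: -7, 1, 2, 10, 11 → 19 (alternating steps +8, +1, +8, +1, …).
Second component goes -14, -9, -8, -3, -2 → 3 (alternating steps +5, +1, +5, +1, …).
Third component — differences are 3, 4, 5, … (increasing by 1 each time): 26, 29, 33, 38, 44 → 51.
So the next element is [19 3 51].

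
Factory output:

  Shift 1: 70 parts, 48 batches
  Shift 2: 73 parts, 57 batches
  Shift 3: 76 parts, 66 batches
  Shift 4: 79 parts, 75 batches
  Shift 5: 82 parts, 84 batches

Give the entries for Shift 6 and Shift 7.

85 parts, 93 batches; 88 parts, 102 batches

Parts: +3 each step, so 70, 73, 76, 79, 82 → 85 → 88.
Batches: +9 each step; 48, 57, 66, 75, 84 → 93 → 102.
So the next two lines are 85 parts, 93 batches and 88 parts, 102 batches.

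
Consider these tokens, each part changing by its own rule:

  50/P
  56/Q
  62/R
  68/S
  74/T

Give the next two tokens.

80/U, 86/V

First component goes 50, 56, 62, 68, 74 → 80 → 86 (+6 each step).
For the letter, letters move forward 1 place in the alphabet: P, Q, R, S, T → U → V.
So the next two tokens are 80/U and 86/V.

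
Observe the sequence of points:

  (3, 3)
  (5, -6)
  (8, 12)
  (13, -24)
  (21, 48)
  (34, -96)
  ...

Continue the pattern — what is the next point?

(55, 192)

First coordinate: each term is the sum of the two before it, so 3, 5, 8, 13, 21, 34 → 55.
Second coordinate: 3, -6, 12, -24, 48, -96 → 192 (×(-2) each step).
So the next point is (55, 192).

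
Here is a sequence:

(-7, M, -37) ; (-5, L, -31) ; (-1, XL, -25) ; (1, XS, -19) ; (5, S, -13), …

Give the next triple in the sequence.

(7, M, -7)

First part: alternating steps +2, +4, +2, +4, …; -7, -5, -1, 1, 5 → 7.
Size goes M, L, XL, XS, S → M (runs through clothing sizes XS→XL).
For the third part, +6 each step: -37, -31, -25, -19, -13 → -7.
Combining the parts gives (7, M, -7).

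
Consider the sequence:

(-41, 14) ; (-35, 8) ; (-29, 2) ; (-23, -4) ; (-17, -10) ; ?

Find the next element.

(-11, -16)

First value — +6 each step: -41, -35, -29, -23, -17 → -11.
Second value: 14, 8, 2, -4, -10 → -16 (together with the first value always sums to -27).
So the next element is (-11, -16).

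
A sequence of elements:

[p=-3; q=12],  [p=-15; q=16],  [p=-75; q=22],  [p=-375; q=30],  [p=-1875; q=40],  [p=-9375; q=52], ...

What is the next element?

[p=-46875; q=66]

P — ×5 each step: -3, -15, -75, -375, -1875, -9375 → -46875.
Q: differences are 4, 6, 8, … (increasing by 2 each time); 12, 16, 22, 30, 40, 52 → 66.
So the next element is [p=-46875; q=66].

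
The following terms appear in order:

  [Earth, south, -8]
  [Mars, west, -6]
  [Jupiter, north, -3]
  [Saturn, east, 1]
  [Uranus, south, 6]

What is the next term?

Planet: runs through the planets Mercury→Neptune; Earth, Mars, Jupiter, Saturn, Uranus → Neptune.
Direction: south, west, north, east, south → west (repeats south → west → north → east).
Third value — differences are 2, 3, 4, … (increasing by 1 each time): -8, -6, -3, 1, 6 → 12.
Putting it together: [Neptune, west, 12].

[Neptune, west, 12]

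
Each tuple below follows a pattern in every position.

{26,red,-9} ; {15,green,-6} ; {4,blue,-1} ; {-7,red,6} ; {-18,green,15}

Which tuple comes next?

First coordinate: −11 each step, so 26, 15, 4, -7, -18 → -29.
Colour: repeats red → green → blue; red, green, blue, red, green → blue.
Third coordinate: differences are 3, 5, 7, … (increasing by 2 each time); -9, -6, -1, 6, 15 → 26.
Putting it together: {-29,blue,26}.

{-29,blue,26}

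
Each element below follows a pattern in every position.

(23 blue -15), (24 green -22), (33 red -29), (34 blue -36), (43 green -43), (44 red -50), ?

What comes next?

First coordinate: alternating steps +1, +9, +1, +9, …; 23, 24, 33, 34, 43, 44 → 53.
Colour: blue, green, red, blue, green, red → blue (repeats blue → green → red).
Third coordinate: -15, -22, -29, -36, -43, -50 → -57 (−7 each step).
So the next element is (53 blue -57).

(53 blue -57)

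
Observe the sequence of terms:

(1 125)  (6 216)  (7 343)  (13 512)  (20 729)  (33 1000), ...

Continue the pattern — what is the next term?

(53 1331)

For the first slot, each term is the sum of the two before it: 1, 6, 7, 13, 20, 33 → 53.
Second slot: 125, 216, 343, 512, 729, 1000 → 1331 (perfect cubes: 5³, 6³, 7³, …).
So the next term is (53 1331).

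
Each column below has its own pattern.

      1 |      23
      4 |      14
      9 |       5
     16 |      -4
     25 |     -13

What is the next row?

First component: perfect squares: 1², 2², 3², …, so 1, 4, 9, 16, 25 → 36.
Second component: −9 each step; 23, 14, 5, -4, -13 → -22.
Combining the parts gives 36  -22.

36  -22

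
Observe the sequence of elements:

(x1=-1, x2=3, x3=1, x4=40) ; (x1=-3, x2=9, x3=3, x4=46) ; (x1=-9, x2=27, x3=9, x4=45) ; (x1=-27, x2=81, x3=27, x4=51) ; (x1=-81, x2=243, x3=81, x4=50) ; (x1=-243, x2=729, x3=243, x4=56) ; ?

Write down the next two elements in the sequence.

(x1=-729, x2=2187, x3=729, x4=55), (x1=-2187, x2=6561, x3=2187, x4=61)

X1 — ×3 each step: -1, -3, -9, -27, -81, -243 → -729 → -2187.
X2: ×3 each step; 3, 9, 27, 81, 243, 729 → 2187 → 6561.
X3: 1, 3, 9, 27, 81, 243 → 729 → 2187 (×3 each step).
X4: 40, 46, 45, 51, 50, 56 → 55 → 61 (alternating steps +6, −1, +6, −1, …).
So the next two elements are (x1=-729, x2=2187, x3=729, x4=55) and (x1=-2187, x2=6561, x3=2187, x4=61).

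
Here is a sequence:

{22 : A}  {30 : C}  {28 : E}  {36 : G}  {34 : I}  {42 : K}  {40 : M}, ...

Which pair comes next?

First part: alternating steps +8, −2, +8, −2, …; 22, 30, 28, 36, 34, 42, 40 → 48.
Letter goes A, C, E, G, I, K, M → O (letters move forward 2 places in the alphabet).
Combining the parts gives {48 : O}.

{48 : O}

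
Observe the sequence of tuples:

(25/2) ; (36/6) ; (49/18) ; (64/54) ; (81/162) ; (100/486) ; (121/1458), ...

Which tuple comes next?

First value: perfect squares: 5², 6², 7², …, so 25, 36, 49, 64, 81, 100, 121 → 144.
Second value goes 2, 6, 18, 54, 162, 486, 1458 → 4374 (×3 each step).
Combining the parts gives (144/4374).

(144/4374)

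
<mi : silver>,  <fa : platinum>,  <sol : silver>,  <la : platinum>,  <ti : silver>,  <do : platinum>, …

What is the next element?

Note: mi, fa, sol, la, ti, do → re (runs through the solfège scale do→ti).
Metal: alternates silver ↔ platinum; silver, platinum, silver, platinum, silver, platinum → silver.
Combining the parts gives <re : silver>.

<re : silver>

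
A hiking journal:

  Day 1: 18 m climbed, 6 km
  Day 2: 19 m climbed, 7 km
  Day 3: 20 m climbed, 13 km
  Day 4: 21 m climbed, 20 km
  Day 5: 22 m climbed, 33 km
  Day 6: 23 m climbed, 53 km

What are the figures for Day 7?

For the m climbed, +1 each step: 18, 19, 20, 21, 22, 23 → 24.
Km: each term is the sum of the two before it; 6, 7, 13, 20, 33, 53 → 86.
Putting it together: 24 m climbed, 86 km.

24 m climbed, 86 km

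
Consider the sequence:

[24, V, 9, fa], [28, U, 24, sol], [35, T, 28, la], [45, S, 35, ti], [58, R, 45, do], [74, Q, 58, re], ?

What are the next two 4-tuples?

[93, P, 74, mi], [115, O, 93, fa]

First entry: 24, 28, 35, 45, 58, 74 → 93 → 115 (differences are 4, 7, 10, … (increasing by 3 each time)).
Letter — letters move back 1 place in the alphabet: V, U, T, S, R, Q → P → O.
Third entry: 9, 24, 28, 35, 45, 58 → 74 → 93 (always the previous value of the first entry).
Note: fa, sol, la, ti, do, re → mi → fa (runs through the solfège scale do→ti).
Putting the parts together: [93, P, 74, mi] and then [115, O, 93, fa].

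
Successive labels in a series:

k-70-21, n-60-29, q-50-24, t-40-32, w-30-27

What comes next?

z-20-35

Letter: letters move forward 3 places in the alphabet; k, n, q, t, w → z.
Second component: −10 each step; 70, 60, 50, 40, 30 → 20.
Third component goes 21, 29, 24, 32, 27 → 35 (alternating steps +8, −5, +8, −5, …).
Combining the parts gives z-20-35.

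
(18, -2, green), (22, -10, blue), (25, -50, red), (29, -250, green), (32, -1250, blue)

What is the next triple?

First entry: alternating steps +4, +3, +4, +3, …, so 18, 22, 25, 29, 32 → 36.
Second entry: ×5 each step; -2, -10, -50, -250, -1250 → -6250.
Colour: repeats green → blue → red; green, blue, red, green, blue → red.
So the next triple is (36, -6250, red).

(36, -6250, red)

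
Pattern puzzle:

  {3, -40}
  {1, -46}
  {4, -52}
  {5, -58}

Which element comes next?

First coordinate goes 3, 1, 4, 5 → 9 (each term is the sum of the two before it).
Second coordinate — −6 each step: -40, -46, -52, -58 → -64.
Putting it together: {9, -64}.

{9, -64}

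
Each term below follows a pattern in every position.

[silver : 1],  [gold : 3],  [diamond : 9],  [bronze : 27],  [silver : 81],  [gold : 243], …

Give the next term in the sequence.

[diamond : 729]

Rank — repeats silver → gold → diamond → bronze: silver, gold, diamond, bronze, silver, gold → diamond.
Second part goes 1, 3, 9, 27, 81, 243 → 729 (×3 each step).
Combining the parts gives [diamond : 729].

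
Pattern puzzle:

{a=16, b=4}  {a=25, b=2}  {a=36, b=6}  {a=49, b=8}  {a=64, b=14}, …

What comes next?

For the a, perfect squares: 4², 5², 6², …: 16, 25, 36, 49, 64 → 81.
B goes 4, 2, 6, 8, 14 → 22 (each term is the sum of the two before it).
Combining the parts gives {a=81, b=22}.

{a=81, b=22}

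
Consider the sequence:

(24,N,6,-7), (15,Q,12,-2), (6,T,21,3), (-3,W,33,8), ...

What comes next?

First value: −9 each step; 24, 15, 6, -3 → -12.
Letter goes N, Q, T, W → Z (letters move forward 3 places in the alphabet).
Third value: differences are 6, 9, 12, … (increasing by 3 each time); 6, 12, 21, 33 → 48.
Fourth value: +5 each step, so -7, -2, 3, 8 → 13.
Combining the parts gives (-12,Z,48,13).

(-12,Z,48,13)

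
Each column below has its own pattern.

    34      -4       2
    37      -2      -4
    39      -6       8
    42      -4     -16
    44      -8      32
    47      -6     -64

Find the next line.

For the first component, alternating steps +3, +2, +3, +2, …: 34, 37, 39, 42, 44, 47 → 49.
Second component goes -4, -2, -6, -4, -8, -6 → -10 (alternating steps +2, −4, +2, −4, …).
For the third component, ×(-2) each step: 2, -4, 8, -16, 32, -64 → 128.
So the next line is 49  -10  128.

49  -10  128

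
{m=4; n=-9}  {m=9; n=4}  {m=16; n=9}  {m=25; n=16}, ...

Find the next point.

M goes 4, 9, 16, 25 → 36 (perfect squares: 2², 3², 4², …).
N: -9, 4, 9, 16 → 25 (always the previous value of the m).
So the next point is {m=36; n=25}.

{m=36; n=25}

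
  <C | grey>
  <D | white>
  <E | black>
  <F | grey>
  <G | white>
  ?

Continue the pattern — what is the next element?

Letter: letters move forward 1 place in the alphabet, so C, D, E, F, G → H.
For the shade, repeats grey → white → black: grey, white, black, grey, white → black.
So the next element is <H | black>.

<H | black>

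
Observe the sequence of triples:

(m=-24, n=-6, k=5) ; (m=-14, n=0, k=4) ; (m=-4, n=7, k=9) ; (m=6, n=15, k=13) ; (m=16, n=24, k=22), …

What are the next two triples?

(m=26, n=34, k=35), (m=36, n=45, k=57)

M: +10 each step; -24, -14, -4, 6, 16 → 26 → 36.
N goes -6, 0, 7, 15, 24 → 34 → 45 (differences are 6, 7, 8, … (increasing by 1 each time)).
For the k, each term is the sum of the two before it: 5, 4, 9, 13, 22 → 35 → 57.
Putting the parts together: (m=26, n=34, k=35) and then (m=36, n=45, k=57).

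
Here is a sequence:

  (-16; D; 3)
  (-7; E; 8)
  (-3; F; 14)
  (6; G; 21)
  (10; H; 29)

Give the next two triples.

(19; I; 38), (23; J; 48)

First component: -16, -7, -3, 6, 10 → 19 → 23 (alternating steps +9, +4, +9, +4, …).
Letter — letters move forward 1 place in the alphabet: D, E, F, G, H → I → J.
For the third component, differences are 5, 6, 7, … (increasing by 1 each time): 3, 8, 14, 21, 29 → 38 → 48.
Putting the parts together: (19; I; 38) and then (23; J; 48).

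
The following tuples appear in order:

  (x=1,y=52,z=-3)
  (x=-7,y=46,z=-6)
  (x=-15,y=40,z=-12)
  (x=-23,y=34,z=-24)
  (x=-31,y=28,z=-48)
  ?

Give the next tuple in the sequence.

(x=-39,y=22,z=-96)

X: 1, -7, -15, -23, -31 → -39 (−8 each step).
Y goes 52, 46, 40, 34, 28 → 22 (−6 each step).
Z: -3, -6, -12, -24, -48 → -96 (×2 each step).
Putting it together: (x=-39,y=22,z=-96).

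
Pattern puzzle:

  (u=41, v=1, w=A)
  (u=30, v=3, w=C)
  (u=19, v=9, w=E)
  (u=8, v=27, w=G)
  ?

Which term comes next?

(u=-3, v=81, w=I)

U: −11 each step; 41, 30, 19, 8 → -3.
V: 1, 3, 9, 27 → 81 (×3 each step).
W goes A, C, E, G → I (letters move forward 2 places in the alphabet).
So the next term is (u=-3, v=81, w=I).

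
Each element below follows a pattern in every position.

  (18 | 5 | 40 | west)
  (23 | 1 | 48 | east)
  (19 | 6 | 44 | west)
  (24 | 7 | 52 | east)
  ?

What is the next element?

(20 | 13 | 48 | west)

First part: alternating steps +5, −4, +5, −4, …; 18, 23, 19, 24 → 20.
Second part: 5, 1, 6, 7 → 13 (each term is the sum of the two before it).
Third part — alternating steps +8, −4, +8, −4, …: 40, 48, 44, 52 → 48.
For the direction, alternates west ↔ east: west, east, west, east → west.
Combining the parts gives (20 | 13 | 48 | west).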